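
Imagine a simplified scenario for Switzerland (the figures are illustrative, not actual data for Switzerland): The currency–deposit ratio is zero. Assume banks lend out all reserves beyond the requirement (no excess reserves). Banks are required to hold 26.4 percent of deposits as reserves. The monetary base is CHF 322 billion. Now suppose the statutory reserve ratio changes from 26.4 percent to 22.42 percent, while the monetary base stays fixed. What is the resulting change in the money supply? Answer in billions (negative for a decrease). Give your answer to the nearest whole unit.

CHF 217 billion

Initially m₁ = 1 / (0.264) ≈ 3.7879, so M₁ = 3.7879 × 322 = 1219.7038 billion.
After the change m₂ = 1 / (0.2242) ≈ 4.4603, so M₂ = 4.4603 × 322 = 1436.2166 billion.
ΔM = M₂ − M₁ = 1436.2166 − 1219.7038 = 216.5128 billion.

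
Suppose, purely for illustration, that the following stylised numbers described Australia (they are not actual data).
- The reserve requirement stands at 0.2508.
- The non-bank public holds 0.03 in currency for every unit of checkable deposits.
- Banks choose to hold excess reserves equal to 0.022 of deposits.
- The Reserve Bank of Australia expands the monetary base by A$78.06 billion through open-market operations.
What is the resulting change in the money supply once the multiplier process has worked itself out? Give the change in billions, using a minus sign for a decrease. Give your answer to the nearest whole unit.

A$266 billion

The money multiplier is m = (1 + c) / (rr + e + c) = (1 + 0.03) / (0.2508 + 0.022 + 0.03) ≈ 3.4016.
The purchase adds 78.06 billion of base, so ΔM = m × ΔMB = 3.4016 × (+78.06) ≈ 265.5289 billion.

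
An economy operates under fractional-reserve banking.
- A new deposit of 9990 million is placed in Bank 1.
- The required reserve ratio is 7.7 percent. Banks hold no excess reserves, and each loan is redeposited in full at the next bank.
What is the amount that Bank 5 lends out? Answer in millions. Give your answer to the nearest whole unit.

Each bank lends a fraction (1 − rr) = 0.9230 of the deposit it receives, so Bank 5 receives 9990·0.9230^4 and lends 9990·0.9230^5 ≈ 6692.2783 million.

6692 million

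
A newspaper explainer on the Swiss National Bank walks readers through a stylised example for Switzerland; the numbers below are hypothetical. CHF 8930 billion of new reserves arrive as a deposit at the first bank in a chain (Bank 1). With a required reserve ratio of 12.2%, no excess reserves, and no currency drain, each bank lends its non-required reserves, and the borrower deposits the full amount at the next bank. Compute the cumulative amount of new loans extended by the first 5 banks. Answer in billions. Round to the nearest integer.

Bank i lends (1 − rr)^i of the original deposit: Bank 1 lends 8930·0.8780 = 7840.5400, Bank 2 lends 8930·0.8780² ≈ 6883.9941, and so on.
Summing a geometric series: total = 8930·[0.8780·(1 − 0.8780^5) / (1 − 0.8780)] ≈ 30734.7780 billion.

CHF 30735 billion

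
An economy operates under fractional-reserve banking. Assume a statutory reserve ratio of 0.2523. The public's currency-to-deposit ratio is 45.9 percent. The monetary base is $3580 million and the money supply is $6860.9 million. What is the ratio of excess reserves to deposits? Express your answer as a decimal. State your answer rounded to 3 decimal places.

0.050

Using m = M/MB = 6860.9/3580 ≈ 1.916453. Since m = (1 + c)/(c + rr + e), the denominator satisfies c + rr + e = (1 + c)/m = (1 + 0.459) / 1.916453 ≈ 0.761302.
With c = 0.459 and rr = 0.2523, the ratio of excess reserves to deposits is 0.761302 − 0.459 − 0.2523 = 0.050002.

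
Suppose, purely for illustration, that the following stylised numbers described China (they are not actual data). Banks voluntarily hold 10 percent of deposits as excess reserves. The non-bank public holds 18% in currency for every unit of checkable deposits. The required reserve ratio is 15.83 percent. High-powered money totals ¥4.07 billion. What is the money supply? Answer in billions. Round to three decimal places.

¥10.957 billion

The money multiplier is m = (1 + c) / (rr + e + c) = (1 + 0.18) / (0.1583 + 0.1 + 0.18) ≈ 2.69222.
So M = m × MB = 2.69222 × 4.07 ≈ 10.9573 billion.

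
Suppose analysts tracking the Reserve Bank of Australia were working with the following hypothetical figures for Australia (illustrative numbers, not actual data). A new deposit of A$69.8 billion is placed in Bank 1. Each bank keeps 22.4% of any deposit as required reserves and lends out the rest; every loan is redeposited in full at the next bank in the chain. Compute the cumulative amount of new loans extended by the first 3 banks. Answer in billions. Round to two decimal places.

Bank i lends (1 − rr)^i of the original deposit: Bank 1 lends 69.8·0.7760 = 54.1648, Bank 2 lends 69.8·0.7760² ≈ 42.0319, and so on.
Summing a geometric series: total = 69.8·[0.7760·(1 − 0.7760^3) / (1 − 0.7760)] ≈ 128.8134 billion.

A$128.81 billion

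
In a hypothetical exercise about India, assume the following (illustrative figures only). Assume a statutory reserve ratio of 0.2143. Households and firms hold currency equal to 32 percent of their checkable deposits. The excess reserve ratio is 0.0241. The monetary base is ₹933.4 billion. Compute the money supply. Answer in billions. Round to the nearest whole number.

The money multiplier is m = (1 + c) / (rr + e + c) = (1 + 0.32) / (0.2143 + 0.0241 + 0.32) ≈ 2.3639.
So M = m × MB = 2.3639 × 933.4 ≈ 2206.4643 billion.

₹2206 billion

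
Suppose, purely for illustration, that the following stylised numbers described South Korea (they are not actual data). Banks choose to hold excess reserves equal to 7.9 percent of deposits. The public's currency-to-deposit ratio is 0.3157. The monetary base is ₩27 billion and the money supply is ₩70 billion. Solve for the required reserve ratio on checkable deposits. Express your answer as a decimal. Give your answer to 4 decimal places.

0.1128

Using m = M/MB = 70/27 ≈ 2.592593. Since m = (1 + c)/(c + rr + e), the denominator satisfies c + rr + e = (1 + c)/m = (1 + 0.3157) / 2.592593 ≈ 0.507484.
With c = 0.3157 and e = 0.079, the required reserve ratio on checkable deposits is 0.507484 − 0.3157 − 0.079 = 0.112784.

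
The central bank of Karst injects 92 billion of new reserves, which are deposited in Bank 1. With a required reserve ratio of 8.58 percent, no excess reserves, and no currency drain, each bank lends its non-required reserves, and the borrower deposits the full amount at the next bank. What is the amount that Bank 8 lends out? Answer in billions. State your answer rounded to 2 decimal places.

Each bank lends a fraction (1 − rr) = 0.9142 of the deposit it receives, so Bank 8 receives 92·0.9142^7 and lends 92·0.9142^8 ≈ 44.8867 billion.

44.89 billion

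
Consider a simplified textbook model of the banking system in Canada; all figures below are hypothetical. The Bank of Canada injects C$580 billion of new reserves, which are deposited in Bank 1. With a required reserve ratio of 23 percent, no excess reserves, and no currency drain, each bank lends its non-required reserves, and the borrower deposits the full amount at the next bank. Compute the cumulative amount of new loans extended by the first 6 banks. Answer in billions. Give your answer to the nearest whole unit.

C$1537 billion

Bank i lends (1 − rr)^i of the original deposit: Bank 1 lends 580·0.7700 = 446.6000, Bank 2 lends 580·0.7700² = 343.8820, and so on.
Summing a geometric series: total = 580·[0.7700·(1 − 0.7700^6) / (1 − 0.7700)] ≈ 1537.0372 billion.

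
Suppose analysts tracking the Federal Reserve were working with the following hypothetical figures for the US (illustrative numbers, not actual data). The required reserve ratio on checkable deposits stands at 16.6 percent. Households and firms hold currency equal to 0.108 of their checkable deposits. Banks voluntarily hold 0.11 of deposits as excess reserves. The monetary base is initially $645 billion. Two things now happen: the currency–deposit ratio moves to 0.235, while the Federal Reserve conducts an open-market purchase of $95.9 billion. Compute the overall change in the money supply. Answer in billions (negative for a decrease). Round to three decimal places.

Before: m₁ = (1 + 0.108) / (0.166 + 0.11 + 0.108) ≈ 2.8854167, MB₁ = 645, so M₁ = 2.8854167 × 645 ≈ 1861.0938 billion.
After: m₂ = (1 + 0.235) / (0.166 + 0.11 + 0.235) ≈ 2.4168297, MB₂ = 645 + 95.9 = 740.9, so M₂ = 2.4168297 × 740.9 ≈ 1790.6291 billion.
ΔM = M₂ − M₁ = 1790.6291 − 1861.0938 = -70.4647 billion.

-70.465 billion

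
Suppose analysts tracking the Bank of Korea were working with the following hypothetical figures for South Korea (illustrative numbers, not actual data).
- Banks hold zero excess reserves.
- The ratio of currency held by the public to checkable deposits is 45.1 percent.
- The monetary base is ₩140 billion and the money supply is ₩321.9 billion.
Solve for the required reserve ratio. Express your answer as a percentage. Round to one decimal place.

18.0%

Using m = M/MB = 321.9/140 ≈ 2.299286. Since m = (1 + c)/(c + rr + e), the denominator satisfies c + rr + e = (1 + c)/m = (1 + 0.451) / 2.299286 ≈ 0.631065.
With c = 0.451 and e = 0, the required reserve ratio is 0.631065 − 0.451 − 0 = 0.180065.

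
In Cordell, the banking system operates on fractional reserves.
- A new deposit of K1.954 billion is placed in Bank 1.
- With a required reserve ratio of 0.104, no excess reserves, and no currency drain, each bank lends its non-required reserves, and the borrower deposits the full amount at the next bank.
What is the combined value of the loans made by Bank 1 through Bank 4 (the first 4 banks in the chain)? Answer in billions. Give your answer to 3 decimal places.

Bank i lends (1 − rr)^i of the original deposit: Bank 1 lends 1.954·0.8960 ≈ 1.7508, Bank 2 lends 1.954·0.8960² ≈ 1.5687, and so on.
Summing a geometric series: total = 1.954·[0.8960·(1 − 0.8960^4) / (1 − 0.8960)] ≈ 5.9844 billion.

K5.984 billion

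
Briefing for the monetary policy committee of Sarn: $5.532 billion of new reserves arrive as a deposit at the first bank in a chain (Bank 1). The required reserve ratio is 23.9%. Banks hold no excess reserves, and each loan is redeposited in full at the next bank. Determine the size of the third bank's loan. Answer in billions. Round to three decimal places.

Each bank lends a fraction (1 − rr) = 0.7610 of the deposit it receives, so Bank 3 receives 5.532·0.7610^2 and lends 5.532·0.7610^3 ≈ 2.4380 billion.

$2.438 billion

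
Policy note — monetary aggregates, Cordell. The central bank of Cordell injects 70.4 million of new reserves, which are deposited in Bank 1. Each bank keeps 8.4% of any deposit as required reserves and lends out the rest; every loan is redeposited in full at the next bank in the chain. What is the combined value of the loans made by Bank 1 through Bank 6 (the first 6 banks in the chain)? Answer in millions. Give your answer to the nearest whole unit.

314 million

Bank i lends (1 − rr)^i of the original deposit: Bank 1 lends 70.4·0.9160 = 64.4864, Bank 2 lends 70.4·0.9160² ≈ 59.0695, and so on.
Summing a geometric series: total = 70.4·[0.9160·(1 − 0.9160^6) / (1 − 0.9160)] ≈ 314.2115 million.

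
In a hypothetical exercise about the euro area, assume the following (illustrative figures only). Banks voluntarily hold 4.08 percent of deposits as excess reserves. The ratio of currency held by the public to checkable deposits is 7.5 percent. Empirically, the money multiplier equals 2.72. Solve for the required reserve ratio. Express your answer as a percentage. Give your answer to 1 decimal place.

27.9%

Using m = 2.72. Since m = (1 + c)/(c + rr + e), the denominator satisfies c + rr + e = (1 + c)/m = (1 + 0.075) / 2.72 ≈ 0.395221.
With c = 0.075 and e = 0.0408, the required reserve ratio is 0.395221 − 0.075 − 0.0408 = 0.279421.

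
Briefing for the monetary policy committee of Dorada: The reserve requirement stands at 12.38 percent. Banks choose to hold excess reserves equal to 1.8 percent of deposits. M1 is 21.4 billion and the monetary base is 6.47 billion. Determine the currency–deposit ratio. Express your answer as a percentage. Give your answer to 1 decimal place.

23.0%

Using m = M/MB = 21.4/6.47 ≈ 3.307573. From m = (1 + c)/(c + rr + e), rearranging gives 1 + c = m·(c + rr + e), so c·(1 − m) = m·(rr + e) − 1.
Hence c = [m·(rr + e) − 1]/(1 − m) = [3.307573 × (0.1238 + 0.018) − 1] / (1 − 3.307573) ≈ 0.230106.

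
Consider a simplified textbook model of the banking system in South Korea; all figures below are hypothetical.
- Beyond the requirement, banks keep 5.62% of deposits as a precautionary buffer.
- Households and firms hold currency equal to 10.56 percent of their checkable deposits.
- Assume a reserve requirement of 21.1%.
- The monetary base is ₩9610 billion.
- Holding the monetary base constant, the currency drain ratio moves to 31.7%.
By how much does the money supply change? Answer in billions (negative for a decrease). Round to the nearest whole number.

Initially m₁ = (1 + 0.1056) / (0.211 + 0.0562 + 0.1056) ≈ 2.96567, so M₁ = 2.96567 × 9610 = 28500.0887 billion.
After the change m₂ = (1 + 0.317) / (0.211 + 0.0562 + 0.317) ≈ 2.25436, so M₂ = 2.25436 × 9610 = 21664.3996 billion.
ΔM = M₂ − M₁ = 21664.3996 − 28500.0887 = -6835.6891 billion.

-6836 billion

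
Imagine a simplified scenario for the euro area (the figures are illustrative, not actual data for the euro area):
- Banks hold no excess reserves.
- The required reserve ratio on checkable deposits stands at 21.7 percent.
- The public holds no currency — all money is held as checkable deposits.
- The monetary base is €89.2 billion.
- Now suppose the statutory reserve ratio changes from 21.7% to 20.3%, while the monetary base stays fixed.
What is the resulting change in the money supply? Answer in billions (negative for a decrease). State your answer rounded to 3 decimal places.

€28.349 billion

Initially m₁ = 1 / (0.217) ≈ 4.608295, so M₁ = 4.608295 × 89.2 ≈ 411.0599 billion.
After the change m₂ = 1 / (0.203) ≈ 4.926108, so M₂ = 4.926108 × 89.2 ≈ 439.4088 billion.
ΔM = M₂ − M₁ = 439.4088 − 411.0599 = 28.3489 billion.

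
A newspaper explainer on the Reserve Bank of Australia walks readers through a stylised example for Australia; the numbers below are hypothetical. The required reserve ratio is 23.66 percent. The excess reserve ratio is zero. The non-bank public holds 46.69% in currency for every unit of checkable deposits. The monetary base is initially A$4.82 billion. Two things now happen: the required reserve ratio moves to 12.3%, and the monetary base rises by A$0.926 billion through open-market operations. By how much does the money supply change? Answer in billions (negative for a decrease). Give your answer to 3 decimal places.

A$4.238 billion

Before: m₁ = (1 + 0.4669) / (0.2366 + 0.4669) ≈ 2.08515, MB₁ = 4.82, so M₁ = 2.08515 × 4.82 ≈ 10.0504 billion.
After: m₂ = (1 + 0.4669) / (0.123 + 0.4669) ≈ 2.48669, MB₂ = 4.82 + 0.926 = 5.746, so M₂ = 2.48669 × 5.746 ≈ 14.2885 billion.
ΔM = M₂ − M₁ = 14.2885 − 10.0504 = 4.2381 billion.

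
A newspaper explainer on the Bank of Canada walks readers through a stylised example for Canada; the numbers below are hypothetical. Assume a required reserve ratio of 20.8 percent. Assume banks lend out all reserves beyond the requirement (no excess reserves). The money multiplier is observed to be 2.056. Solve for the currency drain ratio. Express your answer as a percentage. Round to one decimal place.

Using m = 2.056. From m = (1 + c)/(c + rr + e), rearranging gives 1 + c = m·(c + rr + e), so c·(1 − m) = m·(rr + e) − 1.
Hence c = [m·(rr + e) − 1]/(1 − m) = [2.056 × (0.208 + 0) − 1] / (1 − 2.056) = 0.542000.

54.2%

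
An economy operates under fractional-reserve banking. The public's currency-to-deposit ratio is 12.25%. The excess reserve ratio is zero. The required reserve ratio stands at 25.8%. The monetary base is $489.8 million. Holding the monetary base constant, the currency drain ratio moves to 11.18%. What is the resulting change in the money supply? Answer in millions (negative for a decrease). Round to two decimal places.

Initially m₁ = (1 + 0.1225) / (0.258 + 0.1225) ≈ 2.950066, so M₁ = 2.950066 × 489.8 ≈ 1444.9423 million.
After the change m₂ = (1 + 0.1118) / (0.258 + 0.1118) ≈ 3.006490, so M₂ = 3.006490 × 489.8 ≈ 1472.5788 million.
ΔM = M₂ − M₁ = 1472.5788 − 1444.9423 = 27.6365 million.

$27.64 million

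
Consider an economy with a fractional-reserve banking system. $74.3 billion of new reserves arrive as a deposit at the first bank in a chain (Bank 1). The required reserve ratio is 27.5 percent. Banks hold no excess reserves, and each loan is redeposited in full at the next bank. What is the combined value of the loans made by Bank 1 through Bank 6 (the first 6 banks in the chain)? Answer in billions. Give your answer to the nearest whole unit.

Bank i lends (1 − rr)^i of the original deposit: Bank 1 lends 74.3·0.7250 = 53.8675, Bank 2 lends 74.3·0.7250² ≈ 39.0539, and so on.
Summing a geometric series: total = 74.3·[0.7250·(1 − 0.7250^6) / (1 − 0.7250)] ≈ 167.4358 billion.

$167 billion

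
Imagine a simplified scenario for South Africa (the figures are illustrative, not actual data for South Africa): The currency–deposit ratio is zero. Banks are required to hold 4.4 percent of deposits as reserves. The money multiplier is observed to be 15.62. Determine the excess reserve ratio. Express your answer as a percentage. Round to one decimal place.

2.0%

Using m = 15.62. Since m = (1 + c)/(c + rr + e), the denominator satisfies c + rr + e = (1 + c)/m = (1 + 0) / 15.62 ≈ 0.064020.
With c = 0 and rr = 0.044, the excess reserve ratio is 0.064020 − 0 − 0.044 = 0.02002.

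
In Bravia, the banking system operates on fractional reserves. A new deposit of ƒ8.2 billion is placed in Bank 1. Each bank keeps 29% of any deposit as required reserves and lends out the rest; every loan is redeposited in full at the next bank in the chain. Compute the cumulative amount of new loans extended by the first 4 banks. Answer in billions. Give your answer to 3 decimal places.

Bank i lends (1 − rr)^i of the original deposit: Bank 1 lends 8.2·0.7100 = 5.8220, Bank 2 lends 8.2·0.7100² ≈ 4.1336, and so on.
Summing a geometric series: total = 8.2·[0.7100·(1 − 0.7100^4) / (1 − 0.7100)] ≈ 14.9742 billion.

ƒ14.974 billion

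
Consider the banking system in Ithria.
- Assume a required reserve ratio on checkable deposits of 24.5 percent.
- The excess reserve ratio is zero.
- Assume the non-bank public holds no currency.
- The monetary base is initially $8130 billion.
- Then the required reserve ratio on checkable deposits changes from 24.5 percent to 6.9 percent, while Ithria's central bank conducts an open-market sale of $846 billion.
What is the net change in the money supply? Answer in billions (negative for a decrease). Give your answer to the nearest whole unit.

$72382 billion

Before: m₁ = 1 / (0.245) ≈ 4.08163, MB₁ = 8130, so M₁ = 4.08163 × 8130 = 33183.6519 billion.
After: m₂ = 1 / (0.069) ≈ 14.49275, MB₂ = 8130 − 846 = 7284, so M₂ = 14.49275 × 7284 = 105565.191 billion.
ΔM = M₂ − M₁ = 105565.191 − 33183.6519 = 72381.5391 billion.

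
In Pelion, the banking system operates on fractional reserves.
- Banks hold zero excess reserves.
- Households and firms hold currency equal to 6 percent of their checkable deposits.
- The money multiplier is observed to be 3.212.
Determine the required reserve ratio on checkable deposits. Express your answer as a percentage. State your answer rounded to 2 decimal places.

27.00%

Using m = 3.212. Since m = (1 + c)/(c + rr + e), the denominator satisfies c + rr + e = (1 + c)/m = (1 + 0.06) / 3.212 ≈ 0.330012.
With c = 0.06 and e = 0, the required reserve ratio on checkable deposits is 0.330012 − 0.06 − 0 = 0.270012.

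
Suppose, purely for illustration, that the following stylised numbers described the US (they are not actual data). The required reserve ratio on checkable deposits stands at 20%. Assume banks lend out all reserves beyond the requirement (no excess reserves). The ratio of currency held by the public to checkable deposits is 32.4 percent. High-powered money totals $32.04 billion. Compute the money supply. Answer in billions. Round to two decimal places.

$80.96 billion

The money multiplier is m = (1 + c) / (rr + c) = (1 + 0.324) / (0.2 + 0.324) ≈ 2.52672.
So M = m × MB = 2.52672 × 32.04 ≈ 80.9561 billion.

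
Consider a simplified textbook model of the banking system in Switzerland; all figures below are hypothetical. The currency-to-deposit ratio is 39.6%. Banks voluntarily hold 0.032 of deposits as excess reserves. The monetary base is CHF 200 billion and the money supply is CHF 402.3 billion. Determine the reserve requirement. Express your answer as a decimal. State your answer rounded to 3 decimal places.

Using m = M/MB = 402.3/200 = 2.011500. Since m = (1 + c)/(c + rr + e), the denominator satisfies c + rr + e = (1 + c)/m = (1 + 0.396) / 2.011500 ≈ 0.694009.
With c = 0.396 and e = 0.032, the reserve requirement is 0.694009 − 0.396 − 0.032 = 0.266009.

0.266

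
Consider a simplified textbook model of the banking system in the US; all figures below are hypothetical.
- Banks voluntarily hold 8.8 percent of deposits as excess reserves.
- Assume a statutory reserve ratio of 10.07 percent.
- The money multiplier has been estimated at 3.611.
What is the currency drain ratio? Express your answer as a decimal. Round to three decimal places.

0.122

Using m = 3.611. From m = (1 + c)/(c + rr + e), rearranging gives 1 + c = m·(c + rr + e), so c·(1 − m) = m·(rr + e) − 1.
Hence c = [m·(rr + e) − 1]/(1 − m) = [3.611 × (0.1007 + 0.088) − 1] / (1 − 3.611) ≈ 0.122024.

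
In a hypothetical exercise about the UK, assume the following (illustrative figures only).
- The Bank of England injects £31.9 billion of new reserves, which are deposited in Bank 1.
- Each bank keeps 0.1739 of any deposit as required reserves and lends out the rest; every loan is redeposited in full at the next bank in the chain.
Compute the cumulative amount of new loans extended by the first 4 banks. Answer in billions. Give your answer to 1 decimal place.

£81.0 billion

Bank i lends (1 − rr)^i of the original deposit: Bank 1 lends 31.9·0.8261 ≈ 26.3526, Bank 2 lends 31.9·0.8261² ≈ 21.7699, and so on.
Summing a geometric series: total = 31.9·[0.8261·(1 − 0.8261^4) / (1 − 0.8261)] ≈ 80.9632 billion.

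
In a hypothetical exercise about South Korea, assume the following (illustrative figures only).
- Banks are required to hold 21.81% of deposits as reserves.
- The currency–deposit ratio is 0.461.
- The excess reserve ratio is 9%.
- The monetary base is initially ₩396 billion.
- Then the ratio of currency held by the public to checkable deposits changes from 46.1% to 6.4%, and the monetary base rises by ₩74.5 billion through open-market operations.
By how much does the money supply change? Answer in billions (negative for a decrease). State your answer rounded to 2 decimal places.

Before: m₁ = (1 + 0.461) / (0.2181 + 0.09 + 0.461) ≈ 1.899623, MB₁ = 396, so M₁ = 1.899623 × 396 ≈ 752.2507 billion.
After: m₂ = (1 + 0.064) / (0.2181 + 0.09 + 0.064) ≈ 2.859446, MB₂ = 396 + 74.5 = 470.5, so M₂ = 2.859446 × 470.5 ≈ 1345.3693 billion.
ΔM = M₂ − M₁ = 1345.3693 − 752.2507 = 593.1186 billion.

₩593.12 billion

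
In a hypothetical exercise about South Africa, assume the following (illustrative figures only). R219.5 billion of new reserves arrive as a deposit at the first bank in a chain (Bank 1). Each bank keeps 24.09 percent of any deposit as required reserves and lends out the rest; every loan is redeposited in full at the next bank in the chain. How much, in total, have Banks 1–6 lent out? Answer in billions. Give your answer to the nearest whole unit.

R559 billion

Bank i lends (1 − rr)^i of the original deposit: Bank 1 lends 219.5·0.7591 ≈ 166.6224, Bank 2 lends 219.5·0.7591² ≈ 126.4831, and so on.
Summing a geometric series: total = 219.5·[0.7591·(1 − 0.7591^6) / (1 − 0.7591)] ≈ 559.3266 billion.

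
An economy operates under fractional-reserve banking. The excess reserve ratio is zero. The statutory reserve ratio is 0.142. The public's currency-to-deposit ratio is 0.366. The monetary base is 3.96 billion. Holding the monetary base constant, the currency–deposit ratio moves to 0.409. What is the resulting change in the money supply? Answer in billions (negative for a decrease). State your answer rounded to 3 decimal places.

-0.522 billion

Initially m₁ = (1 + 0.366) / (0.142 + 0.366) ≈ 2.68898, so M₁ = 2.68898 × 3.96 ≈ 10.6484 billion.
After the change m₂ = (1 + 0.409) / (0.142 + 0.409) ≈ 2.55717, so M₂ = 2.55717 × 3.96 ≈ 10.1264 billion.
ΔM = M₂ − M₁ = 10.1264 − 10.6484 = -0.522 billion.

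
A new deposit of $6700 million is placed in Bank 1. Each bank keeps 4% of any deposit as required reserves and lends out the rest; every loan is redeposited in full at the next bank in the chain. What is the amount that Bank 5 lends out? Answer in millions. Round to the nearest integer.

$5463 million

Each bank lends a fraction (1 − rr) = 0.9600 of the deposit it receives, so Bank 5 receives 6700·0.9600^4 and lends 6700·0.9600^5 ≈ 5462.9971 million.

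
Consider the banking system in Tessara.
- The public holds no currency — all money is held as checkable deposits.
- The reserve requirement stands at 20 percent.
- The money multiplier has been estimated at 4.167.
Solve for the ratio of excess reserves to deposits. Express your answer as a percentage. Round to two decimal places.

Using m = 4.167. Since m = (1 + c)/(c + rr + e), the denominator satisfies c + rr + e = (1 + c)/m = (1 + 0) / 4.167 ≈ 0.239981.
With c = 0 and rr = 0.2, the ratio of excess reserves to deposits is 0.239981 − 0 − 0.2 = 0.039981.

4.00%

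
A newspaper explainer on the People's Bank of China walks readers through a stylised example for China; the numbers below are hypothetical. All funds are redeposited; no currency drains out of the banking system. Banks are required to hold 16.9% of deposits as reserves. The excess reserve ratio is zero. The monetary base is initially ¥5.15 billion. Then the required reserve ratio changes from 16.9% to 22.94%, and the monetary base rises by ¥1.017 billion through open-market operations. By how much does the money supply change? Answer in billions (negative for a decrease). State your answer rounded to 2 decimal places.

-3.59 billion

Before: m₁ = 1 / (0.169) ≈ 5.9172, MB₁ = 5.15, so M₁ = 5.9172 × 5.15 ≈ 30.4736 billion.
After: m₂ = 1 / (0.2294) ≈ 4.3592, MB₂ = 5.15 + 1.017 = 6.167, so M₂ = 4.3592 × 6.167 ≈ 26.8832 billion.
ΔM = M₂ − M₁ = 26.8832 − 30.4736 = -3.5904 billion.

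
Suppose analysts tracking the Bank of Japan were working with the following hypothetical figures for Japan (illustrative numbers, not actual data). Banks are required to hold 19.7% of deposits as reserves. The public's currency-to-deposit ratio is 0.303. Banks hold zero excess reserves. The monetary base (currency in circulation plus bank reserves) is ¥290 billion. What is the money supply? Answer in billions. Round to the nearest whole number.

¥756 billion

The money multiplier is m = (1 + c) / (rr + c) = (1 + 0.303) / (0.197 + 0.303) = 2.6060.
So M = m × MB = 2.6060 × 290 = 755.74 billion.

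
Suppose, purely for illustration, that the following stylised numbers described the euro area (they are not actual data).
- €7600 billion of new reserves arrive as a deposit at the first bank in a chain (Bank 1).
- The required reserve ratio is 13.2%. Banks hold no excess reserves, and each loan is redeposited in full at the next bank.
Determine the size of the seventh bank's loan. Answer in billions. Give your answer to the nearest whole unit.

€2821 billion

Each bank lends a fraction (1 − rr) = 0.8680 of the deposit it receives, so Bank 7 receives 7600·0.8680^6 and lends 7600·0.8680^7 ≈ 2821.3156 billion.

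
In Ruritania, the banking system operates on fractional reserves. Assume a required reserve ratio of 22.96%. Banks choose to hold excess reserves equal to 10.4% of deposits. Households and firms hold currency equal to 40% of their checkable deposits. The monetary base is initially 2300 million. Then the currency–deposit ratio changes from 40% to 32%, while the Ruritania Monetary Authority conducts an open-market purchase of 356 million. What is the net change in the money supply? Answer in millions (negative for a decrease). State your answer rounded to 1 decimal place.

Before: m₁ = (1 + 0.4) / (0.2296 + 0.104 + 0.4) ≈ 1.908397, MB₁ = 2300, so M₁ = 1.908397 × 2300 = 4389.3131 million.
After: m₂ = (1 + 0.32) / (0.2296 + 0.104 + 0.32) ≈ 2.019584, MB₂ = 2300 + 356 = 2656, so M₂ = 2.019584 × 2656 ≈ 5364.0151 million.
ΔM = M₂ − M₁ = 5364.0151 − 4389.3131 = 974.702 million.

974.7 million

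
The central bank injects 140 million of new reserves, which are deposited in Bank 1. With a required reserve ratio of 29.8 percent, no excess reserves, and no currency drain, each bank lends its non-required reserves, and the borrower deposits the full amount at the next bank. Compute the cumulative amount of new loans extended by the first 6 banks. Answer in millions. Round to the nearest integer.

Bank i lends (1 − rr)^i of the original deposit: Bank 1 lends 140·0.7020 = 98.2800, Bank 2 lends 140·0.7020² ≈ 68.9926, and so on.
Summing a geometric series: total = 140·[0.7020·(1 − 0.7020^6) / (1 − 0.7020)] ≈ 290.3283 million.

290 million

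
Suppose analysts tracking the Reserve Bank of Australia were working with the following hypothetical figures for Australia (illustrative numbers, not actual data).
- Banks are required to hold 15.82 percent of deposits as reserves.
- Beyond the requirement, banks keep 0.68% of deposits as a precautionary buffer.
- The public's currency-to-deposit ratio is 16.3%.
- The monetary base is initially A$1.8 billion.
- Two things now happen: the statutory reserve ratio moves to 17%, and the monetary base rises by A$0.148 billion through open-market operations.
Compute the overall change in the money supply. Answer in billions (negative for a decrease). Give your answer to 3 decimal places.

A$0.285 billion

Before: m₁ = (1 + 0.163) / (0.1582 + 0.0068 + 0.163) ≈ 3.54573, MB₁ = 1.8, so M₁ = 3.54573 × 1.8 ≈ 6.3823 billion.
After: m₂ = (1 + 0.163) / (0.17 + 0.0068 + 0.163) ≈ 3.42260, MB₂ = 1.8 + 0.148 = 1.948, so M₂ = 3.42260 × 1.948 ≈ 6.6672 billion.
ΔM = M₂ − M₁ = 6.6672 − 6.3823 = 0.2849 billion.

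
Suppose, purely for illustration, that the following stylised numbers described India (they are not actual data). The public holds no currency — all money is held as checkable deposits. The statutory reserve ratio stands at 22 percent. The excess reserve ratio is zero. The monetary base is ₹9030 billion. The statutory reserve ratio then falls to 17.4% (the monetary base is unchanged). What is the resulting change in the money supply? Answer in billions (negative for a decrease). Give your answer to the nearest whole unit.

₹10851 billion

Initially m₁ = 1 / (0.22) ≈ 4.54545, so M₁ = 4.54545 × 9030 = 41045.4135 billion.
After the change m₂ = 1 / (0.174) ≈ 5.74713, so M₂ = 5.74713 × 9030 = 51896.5839 billion.
ΔM = M₂ − M₁ = 51896.5839 − 41045.4135 = 10851.1704 billion.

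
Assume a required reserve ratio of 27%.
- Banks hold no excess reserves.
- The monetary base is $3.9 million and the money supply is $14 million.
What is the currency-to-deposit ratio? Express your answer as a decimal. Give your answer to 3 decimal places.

Using m = M/MB = 14/3.9 ≈ 3.589744. From m = (1 + c)/(c + rr + e), rearranging gives 1 + c = m·(c + rr + e), so c·(1 − m) = m·(rr + e) − 1.
Hence c = [m·(rr + e) − 1]/(1 − m) = [3.589744 × (0.27 + 0) − 1] / (1 − 3.589744) ≈ 0.011881.

0.012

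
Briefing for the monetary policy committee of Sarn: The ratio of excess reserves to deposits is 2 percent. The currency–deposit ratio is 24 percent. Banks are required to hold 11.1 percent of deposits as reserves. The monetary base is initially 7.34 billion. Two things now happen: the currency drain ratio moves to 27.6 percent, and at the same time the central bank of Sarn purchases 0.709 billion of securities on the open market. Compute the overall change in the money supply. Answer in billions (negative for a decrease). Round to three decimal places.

0.702 billion

Before: m₁ = (1 + 0.24) / (0.111 + 0.02 + 0.24) ≈ 3.34232, MB₁ = 7.34, so M₁ = 3.34232 × 7.34 ≈ 24.5326 billion.
After: m₂ = (1 + 0.276) / (0.111 + 0.02 + 0.276) ≈ 3.13514, MB₂ = 7.34 + 0.709 = 8.049, so M₂ = 3.13514 × 8.049 ≈ 25.2347 billion.
ΔM = M₂ − M₁ = 25.2347 − 24.5326 = 0.7021 billion.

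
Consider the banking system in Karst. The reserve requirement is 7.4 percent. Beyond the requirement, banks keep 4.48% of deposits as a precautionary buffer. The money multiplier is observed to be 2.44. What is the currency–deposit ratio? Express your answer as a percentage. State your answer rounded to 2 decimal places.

49.31%

Using m = 2.44. From m = (1 + c)/(c + rr + e), rearranging gives 1 + c = m·(c + rr + e), so c·(1 − m) = m·(rr + e) − 1.
Hence c = [m·(rr + e) − 1]/(1 − m) = [2.44 × (0.074 + 0.0448) − 1] / (1 − 2.44) ≈ 0.493144.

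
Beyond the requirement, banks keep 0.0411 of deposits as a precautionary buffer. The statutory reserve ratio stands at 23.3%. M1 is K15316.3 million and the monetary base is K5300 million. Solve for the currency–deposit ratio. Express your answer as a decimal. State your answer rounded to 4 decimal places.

0.1100

Using m = M/MB = 15316.3/5300 ≈ 2.889868. From m = (1 + c)/(c + rr + e), rearranging gives 1 + c = m·(c + rr + e), so c·(1 − m) = m·(rr + e) − 1.
Hence c = [m·(rr + e) − 1]/(1 − m) = [2.889868 × (0.233 + 0.0411) − 1] / (1 − 2.889868) ≈ 0.110001.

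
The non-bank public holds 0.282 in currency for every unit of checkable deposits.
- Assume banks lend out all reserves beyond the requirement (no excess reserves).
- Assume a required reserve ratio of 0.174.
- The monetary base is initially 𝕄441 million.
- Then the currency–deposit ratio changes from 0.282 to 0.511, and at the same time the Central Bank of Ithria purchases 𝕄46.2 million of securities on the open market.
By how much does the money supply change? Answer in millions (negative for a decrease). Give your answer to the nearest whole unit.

-165 million

Before: m₁ = (1 + 0.282) / (0.174 + 0.282) ≈ 2.8114, MB₁ = 441, so M₁ = 2.8114 × 441 = 1239.8274 million.
After: m₂ = (1 + 0.511) / (0.174 + 0.511) ≈ 2.2058, MB₂ = 441 + 46.2 = 487.2, so M₂ = 2.2058 × 487.2 ≈ 1074.6658 million.
ΔM = M₂ − M₁ = 1074.6658 − 1239.8274 = -165.1616 million.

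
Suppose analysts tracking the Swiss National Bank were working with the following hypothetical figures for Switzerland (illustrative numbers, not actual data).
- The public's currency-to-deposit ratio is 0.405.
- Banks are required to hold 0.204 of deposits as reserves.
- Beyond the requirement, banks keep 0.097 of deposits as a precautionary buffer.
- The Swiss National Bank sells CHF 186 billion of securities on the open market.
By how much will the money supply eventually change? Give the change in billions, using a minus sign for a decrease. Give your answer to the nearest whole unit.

-370 billion

The money multiplier is m = (1 + c) / (rr + e + c) = (1 + 0.405) / (0.204 + 0.097 + 0.405) ≈ 1.9901.
The sale removes 186 billion of base, so ΔM = m × ΔMB = 1.9901 × (−186) = -370.1586 billion.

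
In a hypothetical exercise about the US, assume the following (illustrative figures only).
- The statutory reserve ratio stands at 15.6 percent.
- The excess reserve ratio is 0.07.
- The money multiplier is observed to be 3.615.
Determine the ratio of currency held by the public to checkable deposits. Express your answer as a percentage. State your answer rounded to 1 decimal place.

Using m = 3.615. From m = (1 + c)/(c + rr + e), rearranging gives 1 + c = m·(c + rr + e), so c·(1 − m) = m·(rr + e) − 1.
Hence c = [m·(rr + e) − 1]/(1 − m) = [3.615 × (0.156 + 0.07) − 1] / (1 − 3.615) ≈ 0.069985.

7.0%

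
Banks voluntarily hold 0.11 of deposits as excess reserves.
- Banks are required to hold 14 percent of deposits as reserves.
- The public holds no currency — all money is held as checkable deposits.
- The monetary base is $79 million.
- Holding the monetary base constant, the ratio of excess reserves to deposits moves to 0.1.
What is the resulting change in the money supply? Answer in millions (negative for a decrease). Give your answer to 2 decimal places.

$13.17 million

Initially m₁ = 1 / (0.14 + 0.11) = 4, so M₁ = 4 × 79 = 316 million.
After the change m₂ = 1 / (0.14 + 0.1) ≈ 4.16667, so M₂ = 4.16667 × 79 ≈ 329.1669 million.
ΔM = M₂ − M₁ = 329.1669 − 316 = 13.1669 million.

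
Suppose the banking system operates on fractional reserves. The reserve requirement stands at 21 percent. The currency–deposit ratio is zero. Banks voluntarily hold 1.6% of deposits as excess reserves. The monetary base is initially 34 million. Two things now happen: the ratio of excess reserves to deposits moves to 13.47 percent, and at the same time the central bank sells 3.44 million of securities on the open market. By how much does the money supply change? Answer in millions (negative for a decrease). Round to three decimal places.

-61.786 million

Before: m₁ = 1 / (0.21 + 0.016) ≈ 4.424779, MB₁ = 34, so M₁ = 4.424779 × 34 ≈ 150.4425 million.
After: m₂ = 1 / (0.21 + 0.1347) ≈ 2.901073, MB₂ = 34 − 3.44 = 30.56, so M₂ = 2.901073 × 30.56 ≈ 88.6568 million.
ΔM = M₂ − M₁ = 88.6568 − 150.4425 = -61.7857 million.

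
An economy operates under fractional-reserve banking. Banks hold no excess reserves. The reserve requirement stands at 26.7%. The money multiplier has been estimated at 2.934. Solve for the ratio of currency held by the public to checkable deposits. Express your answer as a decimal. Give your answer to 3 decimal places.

Using m = 2.934. From m = (1 + c)/(c + rr + e), rearranging gives 1 + c = m·(c + rr + e), so c·(1 − m) = m·(rr + e) − 1.
Hence c = [m·(rr + e) − 1]/(1 − m) = [2.934 × (0.267 + 0) − 1] / (1 − 2.934) ≈ 0.112007.

0.112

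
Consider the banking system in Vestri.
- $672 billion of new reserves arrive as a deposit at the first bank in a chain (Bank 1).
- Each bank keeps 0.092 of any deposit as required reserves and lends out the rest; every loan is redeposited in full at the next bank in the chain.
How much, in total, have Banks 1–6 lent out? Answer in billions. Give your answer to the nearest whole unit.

$2915 billion

Bank i lends (1 − rr)^i of the original deposit: Bank 1 lends 672·0.9080 = 610.1760, Bank 2 lends 672·0.9080² ≈ 554.0398, and so on.
Summing a geometric series: total = 672·[0.9080·(1 − 0.9080^6) / (1 − 0.9080)] ≈ 2915.4349 billion.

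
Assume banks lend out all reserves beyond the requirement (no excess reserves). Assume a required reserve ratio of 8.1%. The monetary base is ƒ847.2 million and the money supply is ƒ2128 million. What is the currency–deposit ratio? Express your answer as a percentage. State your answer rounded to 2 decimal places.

52.69%

Using m = M/MB = 2128/847.2 ≈ 2.511804. From m = (1 + c)/(c + rr + e), rearranging gives 1 + c = m·(c + rr + e), so c·(1 − m) = m·(rr + e) − 1.
Hence c = [m·(rr + e) − 1]/(1 − m) = [2.511804 × (0.081 + 0) − 1] / (1 − 2.511804) ≈ 0.526883.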